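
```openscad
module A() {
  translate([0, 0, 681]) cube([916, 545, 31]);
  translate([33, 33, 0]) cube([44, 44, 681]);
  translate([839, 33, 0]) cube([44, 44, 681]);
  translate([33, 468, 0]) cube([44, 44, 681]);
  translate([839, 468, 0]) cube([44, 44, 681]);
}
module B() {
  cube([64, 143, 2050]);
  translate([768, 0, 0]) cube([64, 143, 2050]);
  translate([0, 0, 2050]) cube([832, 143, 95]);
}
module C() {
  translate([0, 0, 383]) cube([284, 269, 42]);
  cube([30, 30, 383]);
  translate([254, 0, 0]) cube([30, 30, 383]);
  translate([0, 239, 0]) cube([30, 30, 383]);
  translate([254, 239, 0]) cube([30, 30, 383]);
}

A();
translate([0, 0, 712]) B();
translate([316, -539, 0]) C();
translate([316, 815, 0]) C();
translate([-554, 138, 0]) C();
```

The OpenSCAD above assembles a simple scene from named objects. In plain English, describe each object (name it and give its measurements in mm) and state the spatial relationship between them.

A is a table with a 916×545 mm rectangular top, 31 mm thick, top surface at z = 712 mm, supported by four 44×44 mm square legs, each inset 33 mm from the nearest pair of top edges, running from the floor.

B is a rectangular door frame: two vertical jambs of 64×143 mm section, 2050 mm tall, with a clear opening 704 mm wide between their inner faces. A header 95 mm tall and 143 mm deep lies on top of the jambs and spans the full outside width.

C is a simple wooden stool: a rectangular seat 284 mm (x) by 269 mm (y), 42 mm thick, top face at z = 425 mm, on four square legs, each 30×30 mm in cross-section. The legs rest on z = 0, each flush with a corner of the seat.

The door frame is on top of the table. Three stools sit around the table at the −y, +y, −x sides.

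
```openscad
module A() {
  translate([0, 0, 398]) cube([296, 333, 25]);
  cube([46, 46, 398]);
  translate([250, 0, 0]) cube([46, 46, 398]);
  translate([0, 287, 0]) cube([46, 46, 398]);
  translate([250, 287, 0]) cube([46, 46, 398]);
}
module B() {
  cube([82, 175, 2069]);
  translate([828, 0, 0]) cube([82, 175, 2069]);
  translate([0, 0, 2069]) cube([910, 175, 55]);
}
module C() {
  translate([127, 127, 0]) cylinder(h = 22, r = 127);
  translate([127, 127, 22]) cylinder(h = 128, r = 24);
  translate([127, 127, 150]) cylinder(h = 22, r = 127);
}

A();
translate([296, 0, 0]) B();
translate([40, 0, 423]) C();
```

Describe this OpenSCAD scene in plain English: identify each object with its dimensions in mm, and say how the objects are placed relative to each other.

A is a four-legged stool. The seat is a 296×333×25 mm slab whose top surface is at z = 423 mm; four square legs, each 46×46 mm in cross-section, run from the floor (z = 0) to the underside of the seat, each flush with a corner of the seat.

B is a door frame. The clear opening is 746 mm wide and 2069 mm high. Two 82 mm wide jambs, 175 mm deep, stand either side of the opening from the floor to the top of the opening. A 55 mm thick head sits across the top of both jambs, spanning the full outside width of the frame.

C is a spool: two coaxial disc flanges of radius 127 mm and thickness 22 mm, joined by a core cylinder of radius 24 mm and height 128 mm. The lower flange rests on z = 0 and the three cylinders share a vertical axis.

The door frame is against the stool's +x side, with their −y faces flush. The spool is on top of the stool.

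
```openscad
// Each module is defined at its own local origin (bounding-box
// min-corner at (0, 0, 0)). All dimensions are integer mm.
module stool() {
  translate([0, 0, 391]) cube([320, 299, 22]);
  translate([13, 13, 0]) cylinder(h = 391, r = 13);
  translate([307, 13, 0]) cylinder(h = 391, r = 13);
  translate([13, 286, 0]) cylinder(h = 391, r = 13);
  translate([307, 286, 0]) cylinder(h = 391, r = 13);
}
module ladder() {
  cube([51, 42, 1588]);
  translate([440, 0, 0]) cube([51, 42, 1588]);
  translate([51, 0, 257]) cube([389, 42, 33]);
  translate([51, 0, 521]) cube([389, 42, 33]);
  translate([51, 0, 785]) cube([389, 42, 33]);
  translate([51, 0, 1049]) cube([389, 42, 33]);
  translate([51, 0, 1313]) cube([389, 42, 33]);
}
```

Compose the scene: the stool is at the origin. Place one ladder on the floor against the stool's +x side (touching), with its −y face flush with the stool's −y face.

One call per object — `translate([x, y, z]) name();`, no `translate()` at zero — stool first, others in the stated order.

stool();
translate([320, 0, 0]) ladder();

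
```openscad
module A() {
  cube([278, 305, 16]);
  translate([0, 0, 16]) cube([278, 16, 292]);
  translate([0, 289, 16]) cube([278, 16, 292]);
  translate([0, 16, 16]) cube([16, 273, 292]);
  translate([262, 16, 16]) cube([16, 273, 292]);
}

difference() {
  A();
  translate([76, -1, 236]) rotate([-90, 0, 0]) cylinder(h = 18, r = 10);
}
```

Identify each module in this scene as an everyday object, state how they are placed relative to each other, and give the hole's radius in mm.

A is an open box. The open box has a circular hole through its front wall. The hole's radius is 10 mm.

The subtracted cylinder has r = 10 mm.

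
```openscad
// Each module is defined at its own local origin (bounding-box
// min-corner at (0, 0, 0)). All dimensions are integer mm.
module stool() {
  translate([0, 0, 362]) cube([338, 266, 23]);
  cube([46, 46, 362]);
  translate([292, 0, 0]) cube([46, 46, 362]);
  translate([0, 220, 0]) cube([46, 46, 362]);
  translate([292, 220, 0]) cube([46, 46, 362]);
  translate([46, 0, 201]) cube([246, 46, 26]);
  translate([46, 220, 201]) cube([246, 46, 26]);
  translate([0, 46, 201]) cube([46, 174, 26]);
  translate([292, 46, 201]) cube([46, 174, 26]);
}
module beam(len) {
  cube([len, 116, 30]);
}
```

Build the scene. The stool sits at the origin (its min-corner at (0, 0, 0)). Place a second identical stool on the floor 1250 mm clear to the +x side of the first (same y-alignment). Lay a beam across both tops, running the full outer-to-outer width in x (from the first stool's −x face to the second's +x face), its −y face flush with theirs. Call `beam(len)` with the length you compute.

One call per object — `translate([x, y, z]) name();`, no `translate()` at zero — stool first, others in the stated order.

stool();
translate([1588, 0, 0]) stool();
translate([0, 0, 385]) beam(1926);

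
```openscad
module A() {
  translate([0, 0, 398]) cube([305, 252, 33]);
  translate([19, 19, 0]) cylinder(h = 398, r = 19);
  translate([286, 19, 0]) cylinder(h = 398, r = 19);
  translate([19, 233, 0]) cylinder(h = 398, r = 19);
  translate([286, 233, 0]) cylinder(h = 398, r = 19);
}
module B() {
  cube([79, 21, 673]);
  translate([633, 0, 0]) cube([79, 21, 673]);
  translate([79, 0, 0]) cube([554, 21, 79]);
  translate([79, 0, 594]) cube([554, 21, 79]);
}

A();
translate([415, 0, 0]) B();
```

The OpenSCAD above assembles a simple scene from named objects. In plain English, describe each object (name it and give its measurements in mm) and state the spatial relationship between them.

A is a four-legged stool. The seat is 305×252 mm, 33 mm thick, top at z = 431 mm. It stands on four round legs, each 38 mm in diameter, from z = 0 to the seat underside, each leg's axis is inset half a diameter from the nearest pair of seat edges (so the leg's bounding box is flush with the corner).

B is a rectangular picture frame lying in the x–z plane (depth along y). The opening is 554 mm wide (x) by 515 mm tall (z), surrounded by a border 79 mm wide on all four sides. The frame is 21 mm deep and is made of two full-height vertical stiles with two horizontal rails fitted between them.

The picture frame is on the floor beside the stool on its +x side.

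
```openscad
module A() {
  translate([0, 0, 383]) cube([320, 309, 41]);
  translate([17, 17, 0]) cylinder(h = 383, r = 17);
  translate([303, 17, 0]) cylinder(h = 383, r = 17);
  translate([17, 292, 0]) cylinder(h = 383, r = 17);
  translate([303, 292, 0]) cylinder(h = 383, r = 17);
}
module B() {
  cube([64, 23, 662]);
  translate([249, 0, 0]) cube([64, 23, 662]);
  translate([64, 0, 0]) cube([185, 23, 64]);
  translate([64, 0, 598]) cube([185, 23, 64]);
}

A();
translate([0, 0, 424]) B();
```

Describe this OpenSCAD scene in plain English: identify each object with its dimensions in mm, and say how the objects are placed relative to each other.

A is a four-legged stool. The seat is a 320×309×41 mm slab whose top surface is at z = 424 mm; four round legs, each 34 mm in diameter, run from the floor (z = 0) to the underside of the seat, each leg's axis is inset half a diameter from the nearest pair of seat edges (so the leg's bounding box is flush with the corner).

B is a picture frame with a 185×534 mm rectangular opening (x by z) and a uniform 64 mm border on every side. Frame depth is 23 mm along y. It is built from two vertical stiles running the full outside height and two horizontal rails spanning the gap between the stiles.

The picture frame is on top of the stool.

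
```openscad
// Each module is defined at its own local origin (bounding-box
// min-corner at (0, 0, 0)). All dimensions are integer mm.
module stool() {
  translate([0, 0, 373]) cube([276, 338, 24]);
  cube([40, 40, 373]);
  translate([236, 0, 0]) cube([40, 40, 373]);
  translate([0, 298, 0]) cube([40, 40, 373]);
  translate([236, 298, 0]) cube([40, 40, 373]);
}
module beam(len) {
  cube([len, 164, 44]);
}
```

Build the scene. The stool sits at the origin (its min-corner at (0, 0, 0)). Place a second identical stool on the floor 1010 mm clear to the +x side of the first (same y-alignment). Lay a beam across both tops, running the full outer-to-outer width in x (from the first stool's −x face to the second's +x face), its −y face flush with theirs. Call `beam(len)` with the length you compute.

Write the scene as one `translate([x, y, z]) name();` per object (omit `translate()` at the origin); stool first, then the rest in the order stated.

stool();
translate([1286, 0, 0]) stool();
translate([0, 0, 397]) beam(1562);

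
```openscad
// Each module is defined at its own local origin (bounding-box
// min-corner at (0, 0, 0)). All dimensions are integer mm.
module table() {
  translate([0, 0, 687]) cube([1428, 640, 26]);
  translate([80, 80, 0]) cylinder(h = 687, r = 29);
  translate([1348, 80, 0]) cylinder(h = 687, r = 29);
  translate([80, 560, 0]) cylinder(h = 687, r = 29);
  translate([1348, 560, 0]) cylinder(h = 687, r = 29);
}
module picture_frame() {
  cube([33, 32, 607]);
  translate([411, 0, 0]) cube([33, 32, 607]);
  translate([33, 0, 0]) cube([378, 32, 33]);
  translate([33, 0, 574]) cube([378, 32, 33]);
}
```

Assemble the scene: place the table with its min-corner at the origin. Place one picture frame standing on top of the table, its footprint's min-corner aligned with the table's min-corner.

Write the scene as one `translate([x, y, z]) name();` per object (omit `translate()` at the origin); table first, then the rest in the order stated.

table();
translate([0, 0, 713]) picture_frame();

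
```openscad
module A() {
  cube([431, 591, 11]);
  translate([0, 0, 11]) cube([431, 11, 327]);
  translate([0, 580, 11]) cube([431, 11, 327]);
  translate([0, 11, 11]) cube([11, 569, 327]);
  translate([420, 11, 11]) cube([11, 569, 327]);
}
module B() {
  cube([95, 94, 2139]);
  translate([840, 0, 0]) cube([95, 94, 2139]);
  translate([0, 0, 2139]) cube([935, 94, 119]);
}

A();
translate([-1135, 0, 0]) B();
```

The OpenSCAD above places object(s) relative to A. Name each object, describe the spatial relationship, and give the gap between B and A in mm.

The door frame's nearest face is 200 mm from the open box's −x face.

A is an open box. B is a door frame. The door frame is on the floor beside the open box on its −x side. The gap between the door frame and the open box is 200 mm.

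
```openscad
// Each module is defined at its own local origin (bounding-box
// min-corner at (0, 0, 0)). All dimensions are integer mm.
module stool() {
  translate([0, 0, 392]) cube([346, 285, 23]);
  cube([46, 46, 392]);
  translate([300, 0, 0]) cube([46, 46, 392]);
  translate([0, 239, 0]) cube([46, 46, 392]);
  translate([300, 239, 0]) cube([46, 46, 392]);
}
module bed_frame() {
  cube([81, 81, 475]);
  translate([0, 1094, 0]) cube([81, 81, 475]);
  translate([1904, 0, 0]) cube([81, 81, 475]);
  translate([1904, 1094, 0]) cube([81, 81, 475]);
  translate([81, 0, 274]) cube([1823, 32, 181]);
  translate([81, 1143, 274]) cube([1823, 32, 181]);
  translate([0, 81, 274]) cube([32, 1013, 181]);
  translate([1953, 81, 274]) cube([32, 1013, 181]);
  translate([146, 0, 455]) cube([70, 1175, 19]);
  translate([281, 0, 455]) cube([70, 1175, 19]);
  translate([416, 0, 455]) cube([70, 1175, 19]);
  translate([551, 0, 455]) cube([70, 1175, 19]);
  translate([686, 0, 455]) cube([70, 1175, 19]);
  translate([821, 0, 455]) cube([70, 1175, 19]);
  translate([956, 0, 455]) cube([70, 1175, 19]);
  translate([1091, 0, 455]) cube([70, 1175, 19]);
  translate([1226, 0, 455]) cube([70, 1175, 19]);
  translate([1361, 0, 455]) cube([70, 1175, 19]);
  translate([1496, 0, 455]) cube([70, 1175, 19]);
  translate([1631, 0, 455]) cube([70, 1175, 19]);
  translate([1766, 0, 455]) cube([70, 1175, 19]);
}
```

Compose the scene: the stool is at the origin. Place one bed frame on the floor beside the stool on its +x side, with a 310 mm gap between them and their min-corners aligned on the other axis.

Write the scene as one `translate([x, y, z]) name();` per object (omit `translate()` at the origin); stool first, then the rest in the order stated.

stool();
translate([656, 0, 0]) bed_frame();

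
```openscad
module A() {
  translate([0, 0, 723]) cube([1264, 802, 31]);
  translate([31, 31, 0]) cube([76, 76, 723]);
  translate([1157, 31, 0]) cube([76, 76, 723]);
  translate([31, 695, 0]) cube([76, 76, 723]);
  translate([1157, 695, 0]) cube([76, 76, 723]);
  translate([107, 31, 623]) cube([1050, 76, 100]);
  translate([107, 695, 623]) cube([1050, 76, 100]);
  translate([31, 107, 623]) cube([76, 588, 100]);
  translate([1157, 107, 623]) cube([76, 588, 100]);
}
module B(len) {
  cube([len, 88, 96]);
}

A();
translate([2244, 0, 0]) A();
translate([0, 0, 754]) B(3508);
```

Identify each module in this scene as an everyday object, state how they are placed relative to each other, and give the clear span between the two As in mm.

A is a table. B is a beam. A beam spans the tops of two tables. The clear span between the two tables is 980 mm.

Second table starts at x = 2244; first ends at x = 1264; clear span = 2244 − 1264 = 980 mm.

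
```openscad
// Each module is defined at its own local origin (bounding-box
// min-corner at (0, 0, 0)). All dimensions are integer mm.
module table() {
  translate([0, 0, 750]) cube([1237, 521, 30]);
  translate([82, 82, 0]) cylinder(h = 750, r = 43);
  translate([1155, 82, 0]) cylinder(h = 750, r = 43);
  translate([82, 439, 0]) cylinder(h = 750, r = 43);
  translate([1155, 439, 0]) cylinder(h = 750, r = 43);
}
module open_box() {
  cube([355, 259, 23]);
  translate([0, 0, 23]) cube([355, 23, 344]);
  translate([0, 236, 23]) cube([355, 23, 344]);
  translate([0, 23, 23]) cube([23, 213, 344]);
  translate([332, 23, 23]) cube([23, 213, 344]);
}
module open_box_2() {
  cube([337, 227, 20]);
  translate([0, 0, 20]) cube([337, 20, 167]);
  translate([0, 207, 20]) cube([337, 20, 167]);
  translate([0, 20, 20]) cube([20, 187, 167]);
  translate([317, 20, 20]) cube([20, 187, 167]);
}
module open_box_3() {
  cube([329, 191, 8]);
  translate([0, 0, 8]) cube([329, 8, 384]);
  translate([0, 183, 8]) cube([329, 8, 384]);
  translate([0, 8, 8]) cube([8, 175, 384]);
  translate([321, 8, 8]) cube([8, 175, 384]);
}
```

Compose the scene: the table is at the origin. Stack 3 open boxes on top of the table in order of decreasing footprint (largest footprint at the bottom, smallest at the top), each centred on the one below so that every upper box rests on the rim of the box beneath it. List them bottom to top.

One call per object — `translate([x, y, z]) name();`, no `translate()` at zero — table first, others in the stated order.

table();
translate([441, 131, 780]) open_box();
translate([450, 147, 1147]) open_box_2();
translate([454, 165, 1334]) open_box_3();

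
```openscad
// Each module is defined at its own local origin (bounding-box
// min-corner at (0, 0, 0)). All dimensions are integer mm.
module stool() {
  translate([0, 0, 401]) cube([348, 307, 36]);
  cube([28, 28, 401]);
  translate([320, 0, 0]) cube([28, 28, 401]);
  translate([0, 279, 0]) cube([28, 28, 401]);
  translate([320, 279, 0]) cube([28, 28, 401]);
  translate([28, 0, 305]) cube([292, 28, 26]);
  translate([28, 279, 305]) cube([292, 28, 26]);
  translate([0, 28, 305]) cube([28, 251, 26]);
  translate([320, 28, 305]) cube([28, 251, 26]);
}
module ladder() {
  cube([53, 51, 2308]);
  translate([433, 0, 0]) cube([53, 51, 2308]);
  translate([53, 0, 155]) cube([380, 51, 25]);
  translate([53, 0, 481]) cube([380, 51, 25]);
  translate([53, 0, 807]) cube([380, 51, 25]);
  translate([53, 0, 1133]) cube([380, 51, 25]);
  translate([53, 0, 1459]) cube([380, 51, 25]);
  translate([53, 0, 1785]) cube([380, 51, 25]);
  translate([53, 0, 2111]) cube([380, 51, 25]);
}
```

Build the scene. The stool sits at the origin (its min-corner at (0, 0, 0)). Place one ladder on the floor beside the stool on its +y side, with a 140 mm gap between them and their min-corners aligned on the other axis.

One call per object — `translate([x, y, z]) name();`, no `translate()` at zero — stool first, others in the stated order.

stool();
translate([0, 447, 0]) ladder();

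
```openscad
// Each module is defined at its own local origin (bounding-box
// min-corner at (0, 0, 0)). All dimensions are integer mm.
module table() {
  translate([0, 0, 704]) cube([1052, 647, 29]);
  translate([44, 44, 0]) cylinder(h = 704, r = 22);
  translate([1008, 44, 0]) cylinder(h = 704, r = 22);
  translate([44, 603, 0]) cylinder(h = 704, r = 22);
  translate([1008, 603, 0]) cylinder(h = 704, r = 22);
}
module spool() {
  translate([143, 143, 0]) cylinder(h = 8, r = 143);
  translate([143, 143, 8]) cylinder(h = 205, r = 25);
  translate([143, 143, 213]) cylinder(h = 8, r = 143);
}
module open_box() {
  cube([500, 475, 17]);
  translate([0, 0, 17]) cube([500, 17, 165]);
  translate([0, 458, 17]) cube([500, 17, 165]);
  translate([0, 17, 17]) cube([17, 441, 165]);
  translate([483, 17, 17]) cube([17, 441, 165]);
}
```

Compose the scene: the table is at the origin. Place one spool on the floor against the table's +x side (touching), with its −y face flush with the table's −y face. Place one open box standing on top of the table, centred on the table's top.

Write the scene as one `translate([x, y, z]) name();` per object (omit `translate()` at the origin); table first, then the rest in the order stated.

table();
translate([1052, 0, 0]) spool();
translate([276, 86, 733]) open_box();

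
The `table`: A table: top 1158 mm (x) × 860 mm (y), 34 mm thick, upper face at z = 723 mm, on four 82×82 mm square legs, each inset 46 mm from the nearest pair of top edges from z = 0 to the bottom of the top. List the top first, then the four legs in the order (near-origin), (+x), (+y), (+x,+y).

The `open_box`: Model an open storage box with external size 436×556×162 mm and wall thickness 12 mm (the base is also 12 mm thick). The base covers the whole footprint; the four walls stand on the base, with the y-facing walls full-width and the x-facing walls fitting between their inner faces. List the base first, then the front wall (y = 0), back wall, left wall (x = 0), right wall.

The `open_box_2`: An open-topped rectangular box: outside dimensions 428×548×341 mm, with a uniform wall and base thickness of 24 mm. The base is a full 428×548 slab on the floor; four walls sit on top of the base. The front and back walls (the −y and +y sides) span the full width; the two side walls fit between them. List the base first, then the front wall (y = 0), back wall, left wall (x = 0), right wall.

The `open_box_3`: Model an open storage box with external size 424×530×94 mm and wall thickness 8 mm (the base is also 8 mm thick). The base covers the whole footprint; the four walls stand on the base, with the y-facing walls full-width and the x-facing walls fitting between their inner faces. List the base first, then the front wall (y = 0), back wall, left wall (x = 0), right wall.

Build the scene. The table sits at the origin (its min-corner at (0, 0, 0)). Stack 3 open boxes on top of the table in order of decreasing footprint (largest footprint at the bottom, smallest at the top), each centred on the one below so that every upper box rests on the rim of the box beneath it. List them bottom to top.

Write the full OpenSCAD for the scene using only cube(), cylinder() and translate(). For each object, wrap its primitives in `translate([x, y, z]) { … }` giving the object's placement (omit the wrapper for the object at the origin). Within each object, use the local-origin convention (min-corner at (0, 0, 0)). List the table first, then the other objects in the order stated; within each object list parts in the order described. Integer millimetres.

translate([0, 0, 689]) cube([1158, 860, 34]);
translate([46, 46, 0]) cube([82, 82, 689]);
translate([1030, 46, 0]) cube([82, 82, 689]);
translate([46, 732, 0]) cube([82, 82, 689]);
translate([1030, 732, 0]) cube([82, 82, 689]);
translate([361, 152, 723]) {
  cube([436, 556, 12]);
  translate([0, 0, 12]) cube([436, 12, 150]);
  translate([0, 544, 12]) cube([436, 12, 150]);
  translate([0, 12, 12]) cube([12, 532, 150]);
  translate([424, 12, 12]) cube([12, 532, 150]);
}
translate([365, 156, 885]) {
  cube([428, 548, 24]);
  translate([0, 0, 24]) cube([428, 24, 317]);
  translate([0, 524, 24]) cube([428, 24, 317]);
  translate([0, 24, 24]) cube([24, 500, 317]);
  translate([404, 24, 24]) cube([24, 500, 317]);
}
translate([367, 165, 1226]) {
  cube([424, 530, 8]);
  translate([0, 0, 8]) cube([424, 8, 86]);
  translate([0, 522, 8]) cube([424, 8, 86]);
  translate([0, 8, 8]) cube([8, 514, 86]);
  translate([416, 8, 8]) cube([8, 514, 86]);
}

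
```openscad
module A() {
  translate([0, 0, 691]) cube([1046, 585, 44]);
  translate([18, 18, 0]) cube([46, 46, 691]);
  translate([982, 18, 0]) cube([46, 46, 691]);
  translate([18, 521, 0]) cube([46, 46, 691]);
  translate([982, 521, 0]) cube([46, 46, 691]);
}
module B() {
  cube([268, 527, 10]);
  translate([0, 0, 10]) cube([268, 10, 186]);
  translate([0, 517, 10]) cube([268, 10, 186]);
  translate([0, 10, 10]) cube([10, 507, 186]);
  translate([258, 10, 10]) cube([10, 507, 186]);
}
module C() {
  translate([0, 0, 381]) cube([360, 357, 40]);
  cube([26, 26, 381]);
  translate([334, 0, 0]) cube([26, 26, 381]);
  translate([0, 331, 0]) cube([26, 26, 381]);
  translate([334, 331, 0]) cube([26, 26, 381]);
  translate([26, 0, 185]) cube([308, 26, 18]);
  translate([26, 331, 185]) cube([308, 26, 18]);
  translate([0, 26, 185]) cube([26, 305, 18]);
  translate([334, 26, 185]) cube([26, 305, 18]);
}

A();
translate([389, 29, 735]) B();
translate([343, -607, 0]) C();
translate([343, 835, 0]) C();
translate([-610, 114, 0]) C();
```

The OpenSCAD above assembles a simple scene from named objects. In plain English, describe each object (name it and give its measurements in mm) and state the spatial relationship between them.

A is a rectangular dining table. The top is 1046×585×44 mm with its upper surface at z = 735 mm. It stands on four 46×46 mm square legs, each inset 18 mm from the nearest pair of top edges, running from the floor to the underside of the top.

B is an open storage box with external size 268×527×196 mm and wall thickness 10 mm (the base is also 10 mm thick). The base covers the whole footprint; the four walls stand on the base, with the y-facing walls full-width and the x-facing walls fitting between their inner faces.

C is a four-legged stool. The seat is a 360×357×40 mm slab whose top surface is at z = 421 mm; four square legs, each 26×26 mm in cross-section, run from the floor (z = 0) to the underside of the seat, each flush with a corner of the seat. Four stretchers, 26 mm wide and 18 mm tall, connect adjacent legs with their undersides at z = 185 mm, each running between the inner faces of the legs it joins and aligned with the legs' outer faces on the other axis.

The open box is on top of the table, centred. Three stools sit around the table at the −y, +y, −x sides.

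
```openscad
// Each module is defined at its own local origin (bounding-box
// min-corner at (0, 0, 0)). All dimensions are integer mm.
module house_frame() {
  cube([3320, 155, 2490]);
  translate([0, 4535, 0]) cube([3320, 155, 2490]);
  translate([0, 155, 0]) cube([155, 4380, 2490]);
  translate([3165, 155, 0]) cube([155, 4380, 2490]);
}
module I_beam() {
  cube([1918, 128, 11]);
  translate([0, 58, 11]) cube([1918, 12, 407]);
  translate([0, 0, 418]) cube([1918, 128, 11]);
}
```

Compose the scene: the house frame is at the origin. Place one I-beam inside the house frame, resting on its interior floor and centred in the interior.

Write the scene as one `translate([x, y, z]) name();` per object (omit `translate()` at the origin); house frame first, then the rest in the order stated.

house_frame();
translate([701, 2281, 0]) I_beam();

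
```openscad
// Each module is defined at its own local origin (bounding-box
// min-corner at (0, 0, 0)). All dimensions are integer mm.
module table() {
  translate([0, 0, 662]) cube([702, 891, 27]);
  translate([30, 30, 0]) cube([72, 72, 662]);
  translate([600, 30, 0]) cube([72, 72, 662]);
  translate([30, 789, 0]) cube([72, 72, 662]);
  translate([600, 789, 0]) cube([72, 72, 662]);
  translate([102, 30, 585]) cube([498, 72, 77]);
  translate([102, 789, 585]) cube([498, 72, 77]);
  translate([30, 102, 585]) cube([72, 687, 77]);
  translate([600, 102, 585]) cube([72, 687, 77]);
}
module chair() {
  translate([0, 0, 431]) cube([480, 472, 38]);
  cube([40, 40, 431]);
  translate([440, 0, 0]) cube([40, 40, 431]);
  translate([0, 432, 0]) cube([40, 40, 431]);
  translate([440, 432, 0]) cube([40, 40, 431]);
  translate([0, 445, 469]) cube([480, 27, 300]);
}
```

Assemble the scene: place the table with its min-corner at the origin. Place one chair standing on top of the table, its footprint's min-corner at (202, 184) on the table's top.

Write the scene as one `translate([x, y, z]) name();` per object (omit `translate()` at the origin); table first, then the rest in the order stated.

table();
translate([202, 184, 689]) chair();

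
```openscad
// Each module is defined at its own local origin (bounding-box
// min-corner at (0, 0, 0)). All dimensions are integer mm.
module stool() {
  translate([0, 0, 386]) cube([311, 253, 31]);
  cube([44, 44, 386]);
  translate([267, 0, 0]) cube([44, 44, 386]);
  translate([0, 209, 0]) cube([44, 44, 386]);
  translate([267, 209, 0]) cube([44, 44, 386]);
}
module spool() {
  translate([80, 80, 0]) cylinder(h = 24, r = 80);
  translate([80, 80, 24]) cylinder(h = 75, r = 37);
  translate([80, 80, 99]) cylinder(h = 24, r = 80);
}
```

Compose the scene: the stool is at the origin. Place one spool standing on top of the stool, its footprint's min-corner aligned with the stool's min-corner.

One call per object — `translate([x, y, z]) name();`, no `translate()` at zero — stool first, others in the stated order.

stool();
translate([0, 0, 417]) spool();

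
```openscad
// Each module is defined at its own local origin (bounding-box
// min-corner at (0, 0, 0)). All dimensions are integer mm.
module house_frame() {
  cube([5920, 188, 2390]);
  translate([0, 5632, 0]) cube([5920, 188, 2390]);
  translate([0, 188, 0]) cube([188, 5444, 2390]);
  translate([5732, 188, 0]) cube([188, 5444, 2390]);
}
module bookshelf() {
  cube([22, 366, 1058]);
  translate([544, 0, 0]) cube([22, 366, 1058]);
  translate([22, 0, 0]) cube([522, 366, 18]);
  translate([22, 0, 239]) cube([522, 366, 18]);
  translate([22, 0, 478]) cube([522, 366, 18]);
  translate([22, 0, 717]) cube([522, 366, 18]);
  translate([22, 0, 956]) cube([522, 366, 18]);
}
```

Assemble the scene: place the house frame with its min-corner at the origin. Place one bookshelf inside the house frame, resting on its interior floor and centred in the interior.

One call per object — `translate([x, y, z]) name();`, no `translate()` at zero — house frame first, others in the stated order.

house_frame();
translate([2677, 2727, 0]) bookshelf();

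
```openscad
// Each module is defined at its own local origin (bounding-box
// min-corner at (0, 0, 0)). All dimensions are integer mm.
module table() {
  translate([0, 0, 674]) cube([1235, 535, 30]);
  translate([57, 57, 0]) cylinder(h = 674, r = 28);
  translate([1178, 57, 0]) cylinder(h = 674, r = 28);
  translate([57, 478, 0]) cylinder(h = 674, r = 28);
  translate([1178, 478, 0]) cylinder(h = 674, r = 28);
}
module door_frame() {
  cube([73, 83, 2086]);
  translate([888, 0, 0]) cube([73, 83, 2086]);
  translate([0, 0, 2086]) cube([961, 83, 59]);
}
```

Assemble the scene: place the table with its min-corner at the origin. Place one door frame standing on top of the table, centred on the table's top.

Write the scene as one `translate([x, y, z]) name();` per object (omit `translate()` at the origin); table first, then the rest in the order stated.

table();
translate([137, 226, 704]) door_frame();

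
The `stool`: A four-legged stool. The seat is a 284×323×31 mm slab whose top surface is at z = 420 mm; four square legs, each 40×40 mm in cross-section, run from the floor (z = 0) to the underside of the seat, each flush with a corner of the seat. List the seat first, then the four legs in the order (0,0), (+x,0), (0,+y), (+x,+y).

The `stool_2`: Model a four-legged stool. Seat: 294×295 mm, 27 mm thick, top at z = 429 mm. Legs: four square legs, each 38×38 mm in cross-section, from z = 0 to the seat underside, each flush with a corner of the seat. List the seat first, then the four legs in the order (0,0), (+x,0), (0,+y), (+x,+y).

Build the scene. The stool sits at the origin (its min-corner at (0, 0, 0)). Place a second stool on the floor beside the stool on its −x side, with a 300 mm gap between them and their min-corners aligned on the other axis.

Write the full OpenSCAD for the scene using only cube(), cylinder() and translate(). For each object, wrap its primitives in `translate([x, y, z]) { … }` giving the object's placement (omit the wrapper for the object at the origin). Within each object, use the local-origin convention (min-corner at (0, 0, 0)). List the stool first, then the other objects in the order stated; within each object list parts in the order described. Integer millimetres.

translate([0, 0, 389]) cube([284, 323, 31]);
cube([40, 40, 389]);
translate([244, 0, 0]) cube([40, 40, 389]);
translate([0, 283, 0]) cube([40, 40, 389]);
translate([244, 283, 0]) cube([40, 40, 389]);
translate([-594, 0, 0]) {
  translate([0, 0, 402]) cube([294, 295, 27]);
  cube([38, 38, 402]);
  translate([256, 0, 0]) cube([38, 38, 402]);
  translate([0, 257, 0]) cube([38, 38, 402]);
  translate([256, 257, 0]) cube([38, 38, 402]);
}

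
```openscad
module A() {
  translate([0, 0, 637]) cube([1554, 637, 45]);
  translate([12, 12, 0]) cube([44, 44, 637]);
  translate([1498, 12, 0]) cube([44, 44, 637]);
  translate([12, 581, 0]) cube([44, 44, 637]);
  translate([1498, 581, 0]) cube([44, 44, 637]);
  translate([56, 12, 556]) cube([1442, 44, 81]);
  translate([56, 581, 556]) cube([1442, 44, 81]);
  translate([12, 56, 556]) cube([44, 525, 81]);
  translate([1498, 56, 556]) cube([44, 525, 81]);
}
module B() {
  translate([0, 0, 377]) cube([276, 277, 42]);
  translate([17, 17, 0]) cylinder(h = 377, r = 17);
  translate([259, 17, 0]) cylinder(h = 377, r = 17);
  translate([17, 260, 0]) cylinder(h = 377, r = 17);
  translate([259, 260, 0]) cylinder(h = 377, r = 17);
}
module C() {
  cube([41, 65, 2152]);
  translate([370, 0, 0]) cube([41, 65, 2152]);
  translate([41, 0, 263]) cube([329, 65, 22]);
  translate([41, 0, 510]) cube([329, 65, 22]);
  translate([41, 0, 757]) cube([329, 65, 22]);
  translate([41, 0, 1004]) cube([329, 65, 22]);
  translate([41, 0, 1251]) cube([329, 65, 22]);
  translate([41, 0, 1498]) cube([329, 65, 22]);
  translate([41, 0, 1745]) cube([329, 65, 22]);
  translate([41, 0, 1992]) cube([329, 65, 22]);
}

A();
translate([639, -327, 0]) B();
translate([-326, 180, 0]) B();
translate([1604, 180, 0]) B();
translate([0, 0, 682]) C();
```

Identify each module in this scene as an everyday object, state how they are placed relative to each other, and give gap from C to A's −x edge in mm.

A is a table. B is a stool. C is a ladder. Three stools sit around the table at the −y, −x, +x sides. The ladder is on top of the table. The gap from the ladder to the table's −x edge is 0 mm.

The ladder's min-x is at 0; the table's min-x is 0; gap = 0 mm.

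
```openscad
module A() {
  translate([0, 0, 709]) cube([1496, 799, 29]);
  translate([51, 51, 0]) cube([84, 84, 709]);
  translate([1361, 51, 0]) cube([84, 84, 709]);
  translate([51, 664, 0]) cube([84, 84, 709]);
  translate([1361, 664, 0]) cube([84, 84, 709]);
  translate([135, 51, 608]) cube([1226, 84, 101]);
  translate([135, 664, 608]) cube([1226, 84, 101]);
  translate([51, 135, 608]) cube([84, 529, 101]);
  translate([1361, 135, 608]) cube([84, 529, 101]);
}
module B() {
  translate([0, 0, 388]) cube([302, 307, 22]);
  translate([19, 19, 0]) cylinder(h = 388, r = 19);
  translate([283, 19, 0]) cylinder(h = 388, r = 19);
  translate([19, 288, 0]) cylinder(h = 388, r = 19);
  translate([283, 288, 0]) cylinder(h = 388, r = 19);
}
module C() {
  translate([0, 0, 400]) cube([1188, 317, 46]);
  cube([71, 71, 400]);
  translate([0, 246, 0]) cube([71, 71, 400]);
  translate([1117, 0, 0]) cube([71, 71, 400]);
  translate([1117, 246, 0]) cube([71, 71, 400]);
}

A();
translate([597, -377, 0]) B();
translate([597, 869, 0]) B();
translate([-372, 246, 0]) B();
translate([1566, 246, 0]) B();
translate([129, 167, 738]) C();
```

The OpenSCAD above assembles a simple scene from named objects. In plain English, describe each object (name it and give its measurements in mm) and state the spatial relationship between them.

A is a rectangular dining table. The top is 1496×799×29 mm with its upper surface at z = 738 mm. It stands on four 84×84 mm square legs, each inset 51 mm from the nearest pair of top edges, running from the floor to the underside of the top. Four apron rails, 84 mm thick and 101 mm tall, run between adjacent legs with their top edges flush with the underside of the top and their outer faces flush with the legs' outer faces.

B is a four-legged stool. The seat is a 302×307×22 mm slab whose top surface is at z = 410 mm; four round legs, each 38 mm in diameter, run from the floor (z = 0) to the underside of the seat, each leg's axis is inset half a diameter from the nearest pair of seat edges (so the leg's bounding box is flush with the corner).

C is a bench: a 1188×317 mm seat slab, 46 mm thick, top at z = 446 mm, on four 71×71 mm square legs flush with the seat corners and standing on z = 0.

Four stools sit around the table at the −y, +y, −x, +x sides. The bench is on top of the table.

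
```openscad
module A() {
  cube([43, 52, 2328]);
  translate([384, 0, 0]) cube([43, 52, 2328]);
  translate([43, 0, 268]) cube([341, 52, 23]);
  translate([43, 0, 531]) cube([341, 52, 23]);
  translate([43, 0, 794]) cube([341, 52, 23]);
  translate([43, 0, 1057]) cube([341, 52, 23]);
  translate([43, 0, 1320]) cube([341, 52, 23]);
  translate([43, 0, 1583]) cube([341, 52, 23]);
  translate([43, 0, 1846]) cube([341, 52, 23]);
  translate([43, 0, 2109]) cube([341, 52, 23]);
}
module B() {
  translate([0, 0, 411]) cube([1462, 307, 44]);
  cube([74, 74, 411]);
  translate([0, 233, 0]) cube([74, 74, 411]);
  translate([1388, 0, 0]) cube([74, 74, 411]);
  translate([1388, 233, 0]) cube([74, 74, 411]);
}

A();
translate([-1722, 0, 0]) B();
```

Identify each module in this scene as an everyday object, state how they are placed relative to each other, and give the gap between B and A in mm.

The bench's nearest face is 260 mm from the ladder's −x face.

A is a ladder. B is a bench. The bench is on the floor beside the ladder on its −x side. The gap between the bench and the ladder is 260 mm.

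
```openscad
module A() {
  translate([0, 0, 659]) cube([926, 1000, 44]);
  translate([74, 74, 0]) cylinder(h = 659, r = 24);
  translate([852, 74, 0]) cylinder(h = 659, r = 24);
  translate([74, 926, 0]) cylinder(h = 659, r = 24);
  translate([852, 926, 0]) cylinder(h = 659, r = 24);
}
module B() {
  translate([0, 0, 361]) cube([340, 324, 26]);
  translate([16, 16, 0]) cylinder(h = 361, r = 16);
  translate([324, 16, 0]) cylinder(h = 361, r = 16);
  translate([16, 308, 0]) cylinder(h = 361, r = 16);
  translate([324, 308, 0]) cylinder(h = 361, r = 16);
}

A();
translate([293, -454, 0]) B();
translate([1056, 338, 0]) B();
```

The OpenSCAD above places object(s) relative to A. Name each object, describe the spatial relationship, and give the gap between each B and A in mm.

Each stool's nearest face is 130 mm from the table's bounding box.

A is a table. B is a stool. Two stools sit around the table at the −y, +x sides. The gap between each stool and the table is 130 mm.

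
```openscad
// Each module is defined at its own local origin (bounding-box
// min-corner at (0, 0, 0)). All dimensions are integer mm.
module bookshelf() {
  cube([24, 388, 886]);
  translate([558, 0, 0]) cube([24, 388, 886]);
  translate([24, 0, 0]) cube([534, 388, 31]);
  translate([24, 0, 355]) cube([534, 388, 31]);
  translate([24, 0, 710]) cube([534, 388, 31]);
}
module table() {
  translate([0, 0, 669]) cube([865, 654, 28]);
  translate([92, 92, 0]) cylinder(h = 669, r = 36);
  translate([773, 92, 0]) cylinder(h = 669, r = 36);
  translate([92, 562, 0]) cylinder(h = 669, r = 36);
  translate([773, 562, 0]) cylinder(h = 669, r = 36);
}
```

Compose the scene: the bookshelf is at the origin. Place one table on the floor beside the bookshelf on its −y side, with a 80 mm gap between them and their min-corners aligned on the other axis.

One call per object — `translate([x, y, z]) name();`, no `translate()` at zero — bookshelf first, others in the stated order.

bookshelf();
translate([0, -734, 0]) table();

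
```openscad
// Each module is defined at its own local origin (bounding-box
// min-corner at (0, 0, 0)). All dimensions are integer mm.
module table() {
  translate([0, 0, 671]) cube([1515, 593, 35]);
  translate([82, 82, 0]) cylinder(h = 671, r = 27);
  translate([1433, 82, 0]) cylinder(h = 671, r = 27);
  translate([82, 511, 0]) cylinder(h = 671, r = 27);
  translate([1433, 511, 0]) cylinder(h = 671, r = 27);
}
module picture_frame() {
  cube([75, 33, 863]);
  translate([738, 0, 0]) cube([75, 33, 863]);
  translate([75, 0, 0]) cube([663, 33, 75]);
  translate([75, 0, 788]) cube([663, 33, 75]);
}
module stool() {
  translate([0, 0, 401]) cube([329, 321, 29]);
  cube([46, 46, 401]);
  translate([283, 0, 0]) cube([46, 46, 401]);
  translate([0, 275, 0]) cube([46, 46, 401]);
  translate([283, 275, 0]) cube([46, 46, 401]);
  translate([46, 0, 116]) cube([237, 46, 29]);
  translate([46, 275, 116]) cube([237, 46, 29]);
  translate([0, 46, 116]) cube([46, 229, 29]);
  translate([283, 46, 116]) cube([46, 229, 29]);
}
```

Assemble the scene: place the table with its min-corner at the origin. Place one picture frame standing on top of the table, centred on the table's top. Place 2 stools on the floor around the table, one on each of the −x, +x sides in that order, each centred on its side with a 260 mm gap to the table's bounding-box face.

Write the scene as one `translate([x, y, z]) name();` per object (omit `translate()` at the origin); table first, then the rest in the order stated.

table();
translate([351, 280, 706]) picture_frame();
translate([-589, 136, 0]) stool();
translate([1775, 136, 0]) stool();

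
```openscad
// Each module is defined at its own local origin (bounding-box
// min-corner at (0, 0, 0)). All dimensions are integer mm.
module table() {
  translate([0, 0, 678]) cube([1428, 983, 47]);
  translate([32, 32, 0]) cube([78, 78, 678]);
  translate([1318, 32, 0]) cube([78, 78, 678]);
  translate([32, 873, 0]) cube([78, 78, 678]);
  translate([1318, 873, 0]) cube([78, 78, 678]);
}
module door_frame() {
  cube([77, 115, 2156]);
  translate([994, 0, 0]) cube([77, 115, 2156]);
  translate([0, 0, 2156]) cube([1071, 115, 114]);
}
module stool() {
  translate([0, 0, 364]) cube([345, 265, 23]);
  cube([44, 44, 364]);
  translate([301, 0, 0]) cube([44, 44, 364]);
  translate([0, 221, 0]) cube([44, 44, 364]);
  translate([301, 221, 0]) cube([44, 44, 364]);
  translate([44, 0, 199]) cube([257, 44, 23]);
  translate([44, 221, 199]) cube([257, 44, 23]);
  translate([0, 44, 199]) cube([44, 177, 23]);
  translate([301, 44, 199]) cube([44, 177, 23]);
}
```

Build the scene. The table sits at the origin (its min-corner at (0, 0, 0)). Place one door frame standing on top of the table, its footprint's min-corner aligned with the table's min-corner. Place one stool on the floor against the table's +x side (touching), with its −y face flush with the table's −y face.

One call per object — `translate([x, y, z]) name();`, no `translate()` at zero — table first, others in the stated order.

table();
translate([0, 0, 725]) door_frame();
translate([1428, 0, 0]) stool();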